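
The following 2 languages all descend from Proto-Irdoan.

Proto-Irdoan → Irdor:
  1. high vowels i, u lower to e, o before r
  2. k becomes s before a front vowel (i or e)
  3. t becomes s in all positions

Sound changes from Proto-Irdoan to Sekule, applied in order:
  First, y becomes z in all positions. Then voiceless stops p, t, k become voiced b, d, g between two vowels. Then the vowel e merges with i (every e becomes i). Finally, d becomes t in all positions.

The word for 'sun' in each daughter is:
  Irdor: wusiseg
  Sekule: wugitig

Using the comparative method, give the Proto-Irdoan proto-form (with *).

*wukiteg

Position 5: Irdor has s, Sekule has t. Taking the neighbouring segments as reconstructed: Irdor s could go back to *t or *k or *s; Sekule t could go back to *t or *d — the one source consistent with every daughter is *t.
Position 3: Irdor has s, Sekule has g. Taking the neighbouring segments as reconstructed: Irdor s could go back to *t or *k or *s; Sekule g could go back to *k or *g — the one source consistent with every daughter is *k.
This points to *wukiteg. Verify forward in each daughter:
Irdor: *wukiteg
  wukiteg (rule 1 does not apply)
  wukiteg → wusiteg   [palatalisation]
  wusiteg → wusiseg   [unconditioned shift]
  giving Irdor wusiseg.
Sekule: *wukiteg
  wukiteg (rule 1 does not apply)
  wukiteg → wugideg   [intervocalic voicing]
  wugideg → wugidig   [vowel merger]
  wugidig → wugitig   [unconditioned shift]
  giving Sekule wugitig.
Only *wukiteg yields all of Irdor wusiseg, Sekule wugitig.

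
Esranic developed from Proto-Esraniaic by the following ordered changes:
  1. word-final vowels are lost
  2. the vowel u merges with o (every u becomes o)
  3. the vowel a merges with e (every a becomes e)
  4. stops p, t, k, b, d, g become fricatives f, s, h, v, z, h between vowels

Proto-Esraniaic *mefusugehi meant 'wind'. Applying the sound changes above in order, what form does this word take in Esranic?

mefosoheh

Esranic: *mefusugehi > mefusugeh > mefosogeh > mefosoheh  (by apocope, vowel merger, intervocalic lenition)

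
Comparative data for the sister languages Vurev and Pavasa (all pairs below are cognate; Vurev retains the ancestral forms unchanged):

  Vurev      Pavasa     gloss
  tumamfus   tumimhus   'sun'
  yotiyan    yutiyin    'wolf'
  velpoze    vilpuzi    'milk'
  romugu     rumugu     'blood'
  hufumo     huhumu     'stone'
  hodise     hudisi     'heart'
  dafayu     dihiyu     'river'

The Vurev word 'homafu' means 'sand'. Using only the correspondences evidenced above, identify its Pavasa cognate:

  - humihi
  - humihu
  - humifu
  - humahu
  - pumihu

humihu

romugu ~ rumugu — Vurev o corresponds to Pavasa u after a consonant, before a nasal.
dafayu ~ dihiyu — Vurev a corresponds to Pavasa i after a consonant, before a labial obstruent.
hufumo ~ huhumu — Vurev f corresponds to Pavasa h between vowels (before a back vowel).
Applying these to Vurev 'homafu':
  homafu → humafu   (o→u after a consonant, before a nasal)
  humafu → humifu   (a→i after a consonant, before a labial obstruent)
  humifu → humihu   (f→h between vowels (before a back vowel))
So the Pavasa cognate is 'humihu'.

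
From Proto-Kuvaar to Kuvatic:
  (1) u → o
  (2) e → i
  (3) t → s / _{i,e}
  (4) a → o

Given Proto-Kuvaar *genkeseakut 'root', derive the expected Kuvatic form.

ginkisiokot

Kuvatic: start from *genkeseakut.
  rule 1 (vowel merger): genkeseakut → genkeseakot
  rule 2 (vowel merger): genkeseakot → ginkisiakot
  rule 3: no change — ginkisiakot
  rule 4 (vowel merger): ginkisiakot → ginkisiokot
  ⇒ Kuvatic ginkisiokot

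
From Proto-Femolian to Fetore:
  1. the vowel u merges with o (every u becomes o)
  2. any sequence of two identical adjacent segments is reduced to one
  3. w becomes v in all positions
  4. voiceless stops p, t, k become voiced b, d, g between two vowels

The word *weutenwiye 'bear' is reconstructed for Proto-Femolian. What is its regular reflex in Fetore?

Fetore: start from *weutenwiye.
  rule 1 (vowel merger): weutenwiye → weotenwiye
  rule 2: no change — weotenwiye
  rule 3 (unconditioned shift): weotenwiye → veotenviye
  rule 4 (intervocalic voicing): veotenviye → veodenviye
  ⇒ Fetore veodenviye

veodenviye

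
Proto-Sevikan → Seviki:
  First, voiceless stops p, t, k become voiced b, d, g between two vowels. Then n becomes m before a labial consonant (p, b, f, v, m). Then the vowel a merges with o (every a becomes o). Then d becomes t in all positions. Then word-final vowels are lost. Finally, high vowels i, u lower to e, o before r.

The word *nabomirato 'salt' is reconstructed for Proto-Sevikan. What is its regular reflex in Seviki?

nobomerot

Seviki: start from *nabomirato.
  rule 1 (intervocalic voicing): nabomirato → nabomirado
  rule 2: no change — nabomirado
  rule 3 (vowel merger): nabomirado → nobomirodo
  rule 4 (unconditioned shift): nobomirodo → nobomiroto
  rule 5 (apocope): nobomiroto → nobomirot
  rule 6 (pre-rhotic lowering): nobomirot → nobomerot
  ⇒ Seviki nobomerot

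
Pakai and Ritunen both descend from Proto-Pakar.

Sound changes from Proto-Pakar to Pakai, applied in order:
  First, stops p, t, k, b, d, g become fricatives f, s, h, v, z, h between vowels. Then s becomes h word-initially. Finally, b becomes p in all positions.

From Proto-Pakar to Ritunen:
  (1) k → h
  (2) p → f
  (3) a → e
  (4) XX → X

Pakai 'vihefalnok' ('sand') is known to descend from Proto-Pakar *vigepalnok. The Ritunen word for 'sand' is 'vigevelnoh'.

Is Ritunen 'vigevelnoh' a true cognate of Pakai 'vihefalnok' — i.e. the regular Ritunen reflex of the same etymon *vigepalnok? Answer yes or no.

Derive the expected Ritunen reflex of *vigepalnok:
Ritunen: *vigepalnok
  vigepalnok → vigepalnoh   [unconditioned shift]
  vigepalnoh → vigefalnoh   [unconditioned shift]
  vigefalnoh → vigefelnoh   [vowel merger]
  vigefelnoh (rule 4 does not apply)
  giving Ritunen vigefelnoh.
The regular Ritunen reflex would be 'vigefelnoh', but the attested form is 'vigevelnoh'. The correspondence is irregular, so they are not cognates (the Ritunen form has a different source).

no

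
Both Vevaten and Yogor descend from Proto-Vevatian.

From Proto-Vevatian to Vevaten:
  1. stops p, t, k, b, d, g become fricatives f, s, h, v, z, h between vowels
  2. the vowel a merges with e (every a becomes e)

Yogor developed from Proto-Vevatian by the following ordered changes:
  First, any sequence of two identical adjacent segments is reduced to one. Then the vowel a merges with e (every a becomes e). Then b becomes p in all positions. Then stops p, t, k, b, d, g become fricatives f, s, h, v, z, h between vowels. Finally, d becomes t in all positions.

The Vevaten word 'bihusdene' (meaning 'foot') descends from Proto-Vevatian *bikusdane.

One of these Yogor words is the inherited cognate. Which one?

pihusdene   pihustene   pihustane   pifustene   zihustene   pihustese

Yogor: *bikusdane
  bikusdane (rule 1 does not apply)
  bikusdane → bikusdene   [vowel merger]
  bikusdene → pikusdene   [unconditioned shift]
  pikusdene → pihusdene   [intervocalic lenition]
  pihusdene → pihustene   [unconditioned shift]
  giving Yogor pihustene.
The other candidates each miss or misapply at least one Yogor change.

pihustene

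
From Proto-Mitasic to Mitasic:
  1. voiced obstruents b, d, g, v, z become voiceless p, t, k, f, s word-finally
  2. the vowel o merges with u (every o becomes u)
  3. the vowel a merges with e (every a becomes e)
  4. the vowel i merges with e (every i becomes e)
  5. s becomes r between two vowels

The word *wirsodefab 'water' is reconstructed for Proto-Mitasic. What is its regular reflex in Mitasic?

wersudefep

Mitasic: *wirsodefab
  wirsodefab → wirsodefap   [final devoicing]
  wirsodefap → wirsudefap   [vowel merger]
  wirsudefap → wirsudefep   [vowel merger]
  wirsudefep → wersudefep   [vowel merger]
  wersudefep (rule 5 does not apply)
  giving Mitasic wersudefep.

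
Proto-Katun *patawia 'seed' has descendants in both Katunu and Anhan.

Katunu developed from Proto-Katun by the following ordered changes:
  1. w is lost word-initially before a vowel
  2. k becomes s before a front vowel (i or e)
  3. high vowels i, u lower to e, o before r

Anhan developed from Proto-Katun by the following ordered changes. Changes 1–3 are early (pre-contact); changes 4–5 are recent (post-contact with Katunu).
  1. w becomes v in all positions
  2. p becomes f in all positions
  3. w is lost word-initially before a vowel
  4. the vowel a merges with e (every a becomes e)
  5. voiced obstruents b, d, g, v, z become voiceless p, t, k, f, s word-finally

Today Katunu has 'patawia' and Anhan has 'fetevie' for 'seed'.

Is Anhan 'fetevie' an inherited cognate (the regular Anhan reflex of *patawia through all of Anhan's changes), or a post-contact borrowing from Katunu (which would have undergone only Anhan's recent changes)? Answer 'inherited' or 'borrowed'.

inherited

If inherited, *patawia would pass through all of Anhan's changes:
Anhan: *patawia > patavia > fatavia > fetevie  (by unconditioned shift, unconditioned shift, vowel merger)
If borrowed from Katunu 'patawia' after the early changes, it would undergo only the recent ones:
  rule 4 (vowel merger): patawia → petewie
  rule 5 (final devoicing): no change (petewie)
  ⇒ as a loan: petewie
Anhan 'fetevie' matches the inherited outcome exactly, so it is an inherited cognate, not a loan.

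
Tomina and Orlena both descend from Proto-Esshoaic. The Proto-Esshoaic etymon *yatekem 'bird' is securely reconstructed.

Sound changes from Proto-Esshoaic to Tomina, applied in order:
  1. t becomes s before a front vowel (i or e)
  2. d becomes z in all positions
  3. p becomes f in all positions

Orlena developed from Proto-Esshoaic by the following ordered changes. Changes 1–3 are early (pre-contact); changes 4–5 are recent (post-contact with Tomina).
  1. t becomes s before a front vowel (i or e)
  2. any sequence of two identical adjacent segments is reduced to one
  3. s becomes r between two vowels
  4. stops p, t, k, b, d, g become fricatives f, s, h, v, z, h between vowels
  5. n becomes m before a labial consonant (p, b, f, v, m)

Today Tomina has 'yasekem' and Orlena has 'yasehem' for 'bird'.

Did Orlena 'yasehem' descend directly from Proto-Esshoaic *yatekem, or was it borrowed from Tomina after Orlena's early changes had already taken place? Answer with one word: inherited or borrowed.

If inherited, *yatekem would pass through all of Orlena's changes:
Orlena: *yatekem > yasekem > yarekem > yarehem  (by palatalisation, rhotacism, intervocalic lenition)
If borrowed from Tomina 'yasekem' after the early changes, it would undergo only the recent ones:
  rule 4 (intervocalic lenition): yasekem → yasehem
  rule 5 (nasal place assimilation): no change (yasehem)
  ⇒ as a loan: yasehem
Orlena 'yasehem' matches the loan outcome 'yasehem', not the inherited 'yarehem' — it skipped the early Orlena changes, so it was borrowed from Tomina.

borrowed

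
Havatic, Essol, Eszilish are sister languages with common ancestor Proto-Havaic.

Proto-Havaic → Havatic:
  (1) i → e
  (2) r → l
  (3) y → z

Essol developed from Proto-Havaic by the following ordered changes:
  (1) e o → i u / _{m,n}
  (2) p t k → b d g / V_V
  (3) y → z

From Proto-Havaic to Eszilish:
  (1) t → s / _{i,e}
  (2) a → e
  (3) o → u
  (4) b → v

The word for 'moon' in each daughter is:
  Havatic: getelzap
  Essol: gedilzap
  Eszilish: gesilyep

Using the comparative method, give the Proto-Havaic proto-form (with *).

*getilyap

Position 4: Havatic has e, Essol has i, Eszilish has i. Eszilish preserves i here (none of its changes turn any other segment into i), so the proto-segment is *i.
Position 3: Havatic has t, Essol has d, Eszilish has s. Havatic preserves t here (none of its changes turn any other segment into t), so the proto-segment is *t.
Position 6: Havatic has z, Essol has z, Eszilish has y. Eszilish preserves y here (none of its changes turn any other segment into y), so the proto-segment is *y.
Continuing position by position gives *getilyap; check it forward:
Havatic: start from *getilyap.
  rule 1 (vowel merger): getilyap → getelyap
  rule 2: no change — getelyap
  rule 3 (unconditioned shift): getelyap → getelzap
  ⇒ Havatic getelzap
Essol: *getilyap
  getilyap (rule 1 does not apply)
  getilyap → gedilyap   [intervocalic voicing]
  gedilyap → gedilzap   [unconditioned shift]
  giving Essol gedilzap.
Eszilish: start from *getilyap.
  rule 1 (palatalisation): getilyap → gesilyap
  rule 2 (vowel merger): gesilyap → gesilyep
  rule 3: no change — gesilyep
  rule 4: no change — gesilyep
  ⇒ Eszilish gesilyep
No other proto-form is consistent with every reflex, so the reconstruction is *getilyap.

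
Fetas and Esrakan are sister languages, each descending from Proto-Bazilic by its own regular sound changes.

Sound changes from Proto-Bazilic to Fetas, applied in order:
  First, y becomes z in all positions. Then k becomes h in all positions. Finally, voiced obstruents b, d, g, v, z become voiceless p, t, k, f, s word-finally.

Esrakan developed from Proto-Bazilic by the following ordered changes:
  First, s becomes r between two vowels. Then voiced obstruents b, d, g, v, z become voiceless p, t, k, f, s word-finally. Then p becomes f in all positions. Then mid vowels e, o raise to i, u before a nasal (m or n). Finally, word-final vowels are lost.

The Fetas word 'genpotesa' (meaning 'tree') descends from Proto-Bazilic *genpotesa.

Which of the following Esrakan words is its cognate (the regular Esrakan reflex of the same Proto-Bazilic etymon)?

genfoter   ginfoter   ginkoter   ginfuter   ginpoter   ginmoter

ginfoter

Esrakan: *genpotesa > genpotera > genfotera > ginfotera > ginfoter  (by rhotacism, unconditioned shift, pre-nasal raising, apocope)
Only 'ginfoter' matches the regular Esrakan development of *genpotesa.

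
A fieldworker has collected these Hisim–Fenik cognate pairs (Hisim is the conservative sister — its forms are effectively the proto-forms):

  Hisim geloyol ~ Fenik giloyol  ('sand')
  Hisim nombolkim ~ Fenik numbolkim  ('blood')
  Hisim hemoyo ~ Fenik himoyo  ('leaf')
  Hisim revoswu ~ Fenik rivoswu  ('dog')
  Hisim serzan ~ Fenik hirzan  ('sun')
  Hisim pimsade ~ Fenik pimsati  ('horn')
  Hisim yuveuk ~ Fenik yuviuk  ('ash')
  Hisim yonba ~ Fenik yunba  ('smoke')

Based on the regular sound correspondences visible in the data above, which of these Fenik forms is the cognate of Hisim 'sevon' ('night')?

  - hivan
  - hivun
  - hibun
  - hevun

serzan ~ hirzan — Hisim s corresponds to Fenik h word-initially before a front vowel.
revoswu ~ rivoswu — Hisim e corresponds to Fenik i after a consonant, before a labial obstruent.
yonba ~ yunba — Hisim o corresponds to Fenik u after a consonant, before a nasal.
Applying these to Hisim 'sevon':
  sevon → hevon   (s→h word-initially before a front vowel)
  hevon → hivon   (e→i after a consonant, before a labial obstruent)
  hivon → hivun   (o→u after a consonant, before a nasal)
So the Fenik cognate is 'hivun'.

hivun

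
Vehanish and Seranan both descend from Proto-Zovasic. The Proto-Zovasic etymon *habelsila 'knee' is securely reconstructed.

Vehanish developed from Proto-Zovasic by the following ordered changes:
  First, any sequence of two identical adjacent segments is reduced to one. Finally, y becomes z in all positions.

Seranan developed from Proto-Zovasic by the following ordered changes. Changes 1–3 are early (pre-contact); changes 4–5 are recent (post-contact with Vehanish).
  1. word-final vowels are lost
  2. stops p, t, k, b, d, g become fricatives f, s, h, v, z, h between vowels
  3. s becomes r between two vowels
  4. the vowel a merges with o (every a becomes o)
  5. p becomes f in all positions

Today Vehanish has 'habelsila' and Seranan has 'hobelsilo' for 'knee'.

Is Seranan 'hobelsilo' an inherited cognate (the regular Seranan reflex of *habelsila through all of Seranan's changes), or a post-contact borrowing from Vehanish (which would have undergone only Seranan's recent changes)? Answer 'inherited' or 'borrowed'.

If inherited, *habelsila would pass through all of Seranan's changes:
Seranan: *habelsila
  habelsila → habelsil   [apocope]
  habelsil → havelsil   [intervocalic lenition]
  havelsil (rule 3 does not apply)
  havelsil → hovelsil   [vowel merger]
  hovelsil (rule 5 does not apply)
  giving Seranan hovelsil.
If borrowed from Vehanish 'habelsila' after the early changes, it would undergo only the recent ones:
  rule 4 (vowel merger): habelsila → hobelsilo
  rule 5 (unconditioned shift): no change (hobelsilo)
  ⇒ as a loan: hobelsilo
Seranan 'hobelsilo' matches the loan outcome 'hobelsilo', not the inherited 'hovelsil' — it skipped the early Seranan changes, so it was borrowed from Vehanish.

borrowed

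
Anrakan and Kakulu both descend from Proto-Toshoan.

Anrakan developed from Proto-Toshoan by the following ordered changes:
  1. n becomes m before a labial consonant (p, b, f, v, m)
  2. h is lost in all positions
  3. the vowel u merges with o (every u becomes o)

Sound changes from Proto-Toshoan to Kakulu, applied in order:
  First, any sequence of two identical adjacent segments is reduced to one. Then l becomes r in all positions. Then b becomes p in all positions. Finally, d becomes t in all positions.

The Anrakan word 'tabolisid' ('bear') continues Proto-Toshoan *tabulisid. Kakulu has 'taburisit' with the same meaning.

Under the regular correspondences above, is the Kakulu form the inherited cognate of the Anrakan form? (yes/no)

no

Derive the expected Kakulu reflex of *tabulisid:
Kakulu: *tabulisid > taburisid > tapurisid > tapurisit  (by unconditioned shift, unconditioned shift, unconditioned shift)
The regular Kakulu reflex would be 'tapurisit', but the attested form is 'taburisit'. The correspondence is irregular, so they are not cognates (the Kakulu form has a different source).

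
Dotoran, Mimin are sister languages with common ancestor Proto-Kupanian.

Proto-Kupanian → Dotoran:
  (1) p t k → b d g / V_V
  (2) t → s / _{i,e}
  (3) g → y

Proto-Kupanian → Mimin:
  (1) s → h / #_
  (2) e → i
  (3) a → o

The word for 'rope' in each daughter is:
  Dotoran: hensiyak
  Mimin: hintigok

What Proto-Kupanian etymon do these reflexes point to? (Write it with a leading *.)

Position 7: Dotoran has a, Mimin has o. Dotoran preserves a here (none of its changes turn any other segment into a), so the proto-segment is *a.
Position 2: Dotoran has e, Mimin has i. Dotoran preserves e here (none of its changes turn any other segment into e), so the proto-segment is *e.
Continuing position by position gives *hentigak; check it forward:
Dotoran: start from *hentigak.
  rule 1: no change — hentigak
  rule 2 (palatalisation): hentigak → hensigak
  rule 3 (unconditioned shift): hensigak → hensiyak
  ⇒ Dotoran hensiyak
Mimin: *hentigak
  hentigak (rule 1 does not apply)
  hentigak → hintigak   [vowel merger]
  hintigak → hintigok   [vowel merger]
  giving Mimin hintigok.
*hentigak is the unique common source.

*hentigak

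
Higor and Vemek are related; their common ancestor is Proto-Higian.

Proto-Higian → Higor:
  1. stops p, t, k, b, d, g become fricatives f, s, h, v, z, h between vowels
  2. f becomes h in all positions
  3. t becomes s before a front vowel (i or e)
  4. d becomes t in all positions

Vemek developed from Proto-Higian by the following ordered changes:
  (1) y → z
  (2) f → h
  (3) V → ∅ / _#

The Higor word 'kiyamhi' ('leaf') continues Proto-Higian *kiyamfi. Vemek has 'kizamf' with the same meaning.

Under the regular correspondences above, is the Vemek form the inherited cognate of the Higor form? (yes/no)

Derive the expected Vemek reflex of *kiyamfi:
Vemek: *kiyamfi
  kiyamfi → kizamfi   [unconditioned shift]
  kizamfi → kizamhi   [unconditioned shift]
  kizamhi → kizamh   [apocope]
  giving Vemek kizamh.
The regular Vemek reflex would be 'kizamh', but the attested form is 'kizamf'. The correspondence is irregular, so they are not cognates (the Vemek form has a different source).

no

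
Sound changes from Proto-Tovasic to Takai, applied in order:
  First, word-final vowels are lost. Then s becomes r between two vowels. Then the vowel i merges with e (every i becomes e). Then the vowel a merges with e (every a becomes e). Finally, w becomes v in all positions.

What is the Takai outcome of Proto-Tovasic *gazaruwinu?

Takai: start from *gazaruwinu.
  rule 1 (apocope): gazaruwinu → gazaruwin
  rule 2: no change — gazaruwin
  rule 3 (vowel merger): gazaruwin → gazaruwen
  rule 4 (vowel merger): gazaruwen → gezeruwen
  rule 5 (unconditioned shift): gezeruwen → gezeruven
  ⇒ Takai gezeruven

gezeruven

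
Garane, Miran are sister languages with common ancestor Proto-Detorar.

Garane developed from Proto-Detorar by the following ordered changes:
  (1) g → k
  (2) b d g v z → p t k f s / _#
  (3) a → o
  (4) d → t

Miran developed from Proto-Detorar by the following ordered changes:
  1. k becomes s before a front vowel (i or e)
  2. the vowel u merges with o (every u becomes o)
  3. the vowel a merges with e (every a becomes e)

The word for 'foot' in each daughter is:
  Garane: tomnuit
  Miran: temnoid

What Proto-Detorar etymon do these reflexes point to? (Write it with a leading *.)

Position 2: Garane has o, Miran has e. Taking the neighbouring segments as reconstructed: Garane o could go back to *a or *o; Miran e could go back to *a or *e — the one source consistent with every daughter is *a.
Position 5: Garane has u, Miran has o. Garane preserves u here (none of its changes turn any other segment into u), so the proto-segment is *u.
Position 7: Garane has t, Miran has d. Miran preserves d here (none of its changes turn any other segment into d), so the proto-segment is *d.
Continuing position by position gives *tamnuid; check it forward:
Garane: *tamnuid > tamnuit > tomnuit  (by final devoicing, vowel merger)
Miran: *tamnuid > tamnoid > temnoid  (by vowel merger, vowel merger)
Only *tamnuid yields all of Garane tomnuit, Miran temnoid.

*tamnuid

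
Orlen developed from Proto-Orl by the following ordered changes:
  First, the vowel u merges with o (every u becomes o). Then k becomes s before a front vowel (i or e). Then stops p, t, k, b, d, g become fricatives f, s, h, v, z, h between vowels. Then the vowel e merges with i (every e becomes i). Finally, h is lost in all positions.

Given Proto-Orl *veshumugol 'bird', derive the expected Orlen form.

visomool

Orlen: *veshumugol
  veshumugol → veshomogol   [vowel merger]
  veshomogol (rule 2 does not apply)
  veshomogol → veshomohol   [intervocalic lenition]
  veshomohol → vishomohol   [vowel merger]
  vishomohol → visomool   [h-loss]
  giving Orlen visomool.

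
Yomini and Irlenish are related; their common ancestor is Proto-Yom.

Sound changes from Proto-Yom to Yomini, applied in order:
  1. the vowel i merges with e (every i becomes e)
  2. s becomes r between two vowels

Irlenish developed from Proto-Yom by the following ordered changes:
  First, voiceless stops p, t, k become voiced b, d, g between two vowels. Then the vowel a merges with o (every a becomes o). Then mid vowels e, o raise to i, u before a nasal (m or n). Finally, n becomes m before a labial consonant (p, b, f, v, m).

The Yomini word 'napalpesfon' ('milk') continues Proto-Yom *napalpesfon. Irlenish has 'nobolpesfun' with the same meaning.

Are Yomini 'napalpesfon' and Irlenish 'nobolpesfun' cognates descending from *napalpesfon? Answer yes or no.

Derive the expected Irlenish reflex of *napalpesfon:
Irlenish: start from *napalpesfon.
  rule 1 (intervocalic voicing): napalpesfon → nabalpesfon
  rule 2 (vowel merger): nabalpesfon → nobolpesfon
  rule 3 (pre-nasal raising): nobolpesfon → nobolpesfun
  rule 4: no change — nobolpesfun
  ⇒ Irlenish nobolpesfun
Irlenish 'nobolpesfun' matches the regular reflex exactly, so the pair is cognate.

yes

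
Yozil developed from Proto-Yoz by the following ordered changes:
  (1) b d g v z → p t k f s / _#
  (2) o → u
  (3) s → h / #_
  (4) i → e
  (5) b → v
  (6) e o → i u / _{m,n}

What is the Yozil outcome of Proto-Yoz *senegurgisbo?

Yozil: *senegurgisbo
  senegurgisbo (rule 1 does not apply)
  senegurgisbo → senegurgisbu   [vowel merger]
  senegurgisbu → henegurgisbu   [debuccalisation]
  henegurgisbu → henegurgesbu   [vowel merger]
  henegurgesbu → henegurgesvu   [unconditioned shift]
  henegurgesvu → hinegurgesvu   [pre-nasal raising]
  giving Yozil hinegurgesvu.

hinegurgesvu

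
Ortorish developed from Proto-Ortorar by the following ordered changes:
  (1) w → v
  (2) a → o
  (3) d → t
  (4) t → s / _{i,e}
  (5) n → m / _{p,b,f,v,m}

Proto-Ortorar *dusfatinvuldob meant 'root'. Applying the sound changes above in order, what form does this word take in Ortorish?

Ortorish: start from *dusfatinvuldob.
  rule 1: no change — dusfatinvuldob
  rule 2 (vowel merger): dusfatinvuldob → dusfotinvuldob
  rule 3 (unconditioned shift): dusfotinvuldob → tusfotinvultob
  rule 4 (palatalisation): tusfotinvultob → tusfosinvultob
  rule 5 (nasal place assimilation): tusfosinvultob → tusfosimvultob
  ⇒ Ortorish tusfosimvultob

tusfosimvultob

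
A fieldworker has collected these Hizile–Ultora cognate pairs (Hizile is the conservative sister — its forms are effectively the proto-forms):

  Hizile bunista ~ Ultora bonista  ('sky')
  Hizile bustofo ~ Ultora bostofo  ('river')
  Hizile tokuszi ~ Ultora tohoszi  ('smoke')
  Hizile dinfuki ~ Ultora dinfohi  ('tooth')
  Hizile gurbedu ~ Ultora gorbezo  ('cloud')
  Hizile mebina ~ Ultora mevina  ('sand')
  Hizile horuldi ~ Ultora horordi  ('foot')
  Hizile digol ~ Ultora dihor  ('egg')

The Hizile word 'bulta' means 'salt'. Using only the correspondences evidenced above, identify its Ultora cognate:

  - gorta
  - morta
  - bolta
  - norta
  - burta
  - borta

bustofo ~ bostofo, tokuszi ~ tohoszi — Hizile u corresponds to Ultora o after a consonant, before a consonant other than r, m, n, p, b, f, v.
horuldi ~ horordi — Hizile l corresponds to Ultora r after a vowel, before a consonant other than r, m, n, p, b, f, v.
Applying these to Hizile 'bulta':
  bulta → bolta   (u→o after a consonant, before a consonant other than r, m, n, p, b, f, v)
  bolta → borta   (l→r after a vowel, before a consonant other than r, m, n, p, b, f, v)
So the Ultora cognate is 'borta'.

borta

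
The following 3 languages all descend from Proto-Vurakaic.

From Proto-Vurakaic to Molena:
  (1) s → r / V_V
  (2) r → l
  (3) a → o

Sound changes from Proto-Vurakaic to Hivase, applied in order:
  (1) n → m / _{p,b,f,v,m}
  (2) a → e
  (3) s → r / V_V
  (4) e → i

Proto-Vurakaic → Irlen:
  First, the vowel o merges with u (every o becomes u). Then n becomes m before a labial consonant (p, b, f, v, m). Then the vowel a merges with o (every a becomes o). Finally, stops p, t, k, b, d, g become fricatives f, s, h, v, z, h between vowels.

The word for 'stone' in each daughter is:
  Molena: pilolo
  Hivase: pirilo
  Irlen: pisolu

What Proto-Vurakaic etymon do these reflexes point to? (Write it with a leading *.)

Position 3: Molena has l, Hivase has r, Irlen has s. Taking the neighbouring segments as reconstructed: Molena l could go back to *s or *l or *r; Hivase r could go back to *s or *r; Irlen s could go back to *t or *s — the one source consistent with every daughter is *s.
Position 6: Molena has o, Hivase has o, Irlen has u. Hivase preserves o here (none of its changes turn any other segment into o), so the proto-segment is *o.
Position 4: Molena has o, Hivase has i, Irlen has o. In Irlen, o can only continue *a, so the proto-segment is *a.
Verify the candidate proto-form against each daughter:
Molena: start from *pisalo.
  rule 1 (rhotacism): pisalo → piralo
  rule 2 (unconditioned shift): piralo → pilalo
  rule 3 (vowel merger): pilalo → pilolo
  ⇒ Molena pilolo
Hivase: *pisalo > piselo > pirelo > pirilo  (by vowel merger, rhotacism, vowel merger)
Irlen: *pisalo > pisalu > pisolu  (by vowel merger, vowel merger)
*pisalo is the unique common source.

*pisalo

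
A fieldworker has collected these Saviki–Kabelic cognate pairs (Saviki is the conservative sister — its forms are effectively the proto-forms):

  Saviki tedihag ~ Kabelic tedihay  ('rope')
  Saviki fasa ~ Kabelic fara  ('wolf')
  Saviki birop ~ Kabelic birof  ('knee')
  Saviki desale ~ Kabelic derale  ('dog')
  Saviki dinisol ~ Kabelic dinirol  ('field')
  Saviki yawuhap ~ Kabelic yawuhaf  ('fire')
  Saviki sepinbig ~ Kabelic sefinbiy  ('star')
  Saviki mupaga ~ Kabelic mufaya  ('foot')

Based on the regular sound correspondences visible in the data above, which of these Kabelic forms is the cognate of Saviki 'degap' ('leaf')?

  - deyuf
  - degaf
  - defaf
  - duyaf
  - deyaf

mupaga ~ mufaya — Saviki g corresponds to Kabelic y between vowels (before a back vowel).
birop ~ birof, yawuhap ~ yawuhaf — Saviki p corresponds to Kabelic f word-finally.
Applying these to Saviki 'degap':
  degap → deyap   (g→y between vowels (before a back vowel))
  deyap → deyaf   (p→f word-finally)
So the Kabelic cognate is 'deyaf'.

deyaf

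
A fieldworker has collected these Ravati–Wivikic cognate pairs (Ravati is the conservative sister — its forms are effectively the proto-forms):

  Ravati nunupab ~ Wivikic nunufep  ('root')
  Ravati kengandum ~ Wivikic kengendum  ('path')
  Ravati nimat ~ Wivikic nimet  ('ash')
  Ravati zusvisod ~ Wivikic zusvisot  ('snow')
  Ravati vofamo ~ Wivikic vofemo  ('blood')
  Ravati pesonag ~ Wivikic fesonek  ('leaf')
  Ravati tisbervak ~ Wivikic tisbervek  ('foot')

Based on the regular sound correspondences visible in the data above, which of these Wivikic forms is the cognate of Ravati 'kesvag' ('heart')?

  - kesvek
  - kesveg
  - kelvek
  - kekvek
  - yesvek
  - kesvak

kesvek

nimat ~ nimet, pesonag ~ fesonek — Ravati a corresponds to Wivikic e after a consonant, before a consonant other than r, m, n, p, b, f, v.
pesonag ~ fesonek — Ravati g corresponds to Wivikic k word-finally.
Applying these to Ravati 'kesvag':
  kesvag → kesveg   (a→e after a consonant, before a consonant other than r, m, n, p, b, f, v)
  kesveg → kesvek   (g→k word-finally)
So the Wivikic cognate is 'kesvek'.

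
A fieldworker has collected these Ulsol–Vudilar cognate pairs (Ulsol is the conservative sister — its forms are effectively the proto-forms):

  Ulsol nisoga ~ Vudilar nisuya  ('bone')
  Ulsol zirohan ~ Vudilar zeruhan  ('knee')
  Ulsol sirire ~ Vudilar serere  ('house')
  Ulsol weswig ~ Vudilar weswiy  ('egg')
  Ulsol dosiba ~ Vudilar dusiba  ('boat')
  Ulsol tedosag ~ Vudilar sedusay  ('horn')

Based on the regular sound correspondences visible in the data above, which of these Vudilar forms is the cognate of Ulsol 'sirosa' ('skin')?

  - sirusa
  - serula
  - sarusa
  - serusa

serusa

zirohan ~ zeruhan, sirire ~ serere — Ulsol i corresponds to Vudilar e after a consonant, before r.
nisoga ~ nisuya, zirohan ~ zeruhan — Ulsol o corresponds to Vudilar u after a consonant, before a consonant other than r, m, n, p, b, f, v.
Applying these to Ulsol 'sirosa':
  sirosa → serosa   (i→e after a consonant, before r)
  serosa → serusa   (o→u after a consonant, before a consonant other than r, m, n, p, b, f, v)
So the Vudilar cognate is 'serusa'.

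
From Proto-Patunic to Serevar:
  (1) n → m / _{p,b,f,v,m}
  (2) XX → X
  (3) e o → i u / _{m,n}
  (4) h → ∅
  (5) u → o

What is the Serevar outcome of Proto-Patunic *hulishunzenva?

olisonzimva

Serevar: *hulishunzenva
  hulishunzenva → hulishunzemva   [nasal place assimilation]
  hulishunzemva (rule 2 does not apply)
  hulishunzemva → hulishunzimva   [pre-nasal raising]
  hulishunzimva → ulisunzimva   [h-loss]
  ulisunzimva → olisonzimva   [vowel merger]
  giving Serevar olisonzimva.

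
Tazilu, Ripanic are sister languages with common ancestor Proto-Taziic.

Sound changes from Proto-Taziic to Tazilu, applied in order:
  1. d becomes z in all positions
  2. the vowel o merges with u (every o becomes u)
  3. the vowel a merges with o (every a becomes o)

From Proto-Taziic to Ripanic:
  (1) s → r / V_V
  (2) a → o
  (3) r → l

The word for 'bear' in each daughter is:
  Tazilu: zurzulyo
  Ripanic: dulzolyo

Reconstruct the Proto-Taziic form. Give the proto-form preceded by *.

Position 3: Tazilu has r, Ripanic has l. Tazilu preserves r here (none of its changes turn any other segment into r), so the proto-segment is *r.
Position 1: Tazilu has z, Ripanic has d. Ripanic preserves d here (none of its changes turn any other segment into d), so the proto-segment is *d.
Position 8: Tazilu has o, Ripanic has o. In Tazilu, o can only continue *a, so the proto-segment is *a.
Verify the candidate proto-form against each daughter:
Tazilu: start from *durzolya.
  rule 1 (unconditioned shift): durzolya → zurzolya
  rule 2 (vowel merger): zurzolya → zurzulya
  rule 3 (vowel merger): zurzulya → zurzulyo
  ⇒ Tazilu zurzulyo
Ripanic: start from *durzolya.
  rule 1: no change — durzolya
  rule 2 (vowel merger): durzolya → durzolyo
  rule 3 (unconditioned shift): durzolyo → dulzolyo
  ⇒ Ripanic dulzolyo
*durzolya is the unique common source.

*durzolya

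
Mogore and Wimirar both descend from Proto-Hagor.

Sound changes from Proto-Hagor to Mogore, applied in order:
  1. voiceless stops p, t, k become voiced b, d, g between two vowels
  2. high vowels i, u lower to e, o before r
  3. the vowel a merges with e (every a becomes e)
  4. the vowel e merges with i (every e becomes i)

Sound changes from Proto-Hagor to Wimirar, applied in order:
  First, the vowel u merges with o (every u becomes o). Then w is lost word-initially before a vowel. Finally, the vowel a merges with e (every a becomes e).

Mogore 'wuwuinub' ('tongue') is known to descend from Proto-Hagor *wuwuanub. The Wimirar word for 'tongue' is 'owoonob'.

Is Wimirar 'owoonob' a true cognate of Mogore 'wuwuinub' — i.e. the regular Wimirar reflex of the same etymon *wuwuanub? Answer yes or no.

Derive the expected Wimirar reflex of *wuwuanub:
Wimirar: *wuwuanub > wowoanob > owoanob > owoenob  (by vowel merger, glide loss, vowel merger)
The regular Wimirar reflex would be 'owoenob', but the attested form is 'owoonob'. The correspondence is irregular, so they are not cognates (the Wimirar form has a different source).

no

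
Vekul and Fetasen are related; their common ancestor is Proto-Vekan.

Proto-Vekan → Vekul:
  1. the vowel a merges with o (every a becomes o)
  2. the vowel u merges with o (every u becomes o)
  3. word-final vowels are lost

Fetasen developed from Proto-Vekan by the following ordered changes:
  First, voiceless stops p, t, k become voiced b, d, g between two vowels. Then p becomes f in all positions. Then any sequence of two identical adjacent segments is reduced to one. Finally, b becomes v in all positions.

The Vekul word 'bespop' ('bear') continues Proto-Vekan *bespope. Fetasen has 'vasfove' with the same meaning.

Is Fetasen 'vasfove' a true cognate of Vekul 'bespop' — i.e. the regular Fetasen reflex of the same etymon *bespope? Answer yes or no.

Derive the expected Fetasen reflex of *bespope:
Fetasen: *bespope > bespobe > besfobe > vesfove  (by intervocalic voicing, unconditioned shift, unconditioned shift)
The regular Fetasen reflex would be 'vesfove', but the attested form is 'vasfove'. The correspondence is irregular, so they are not cognates (the Fetasen form has a different source).

no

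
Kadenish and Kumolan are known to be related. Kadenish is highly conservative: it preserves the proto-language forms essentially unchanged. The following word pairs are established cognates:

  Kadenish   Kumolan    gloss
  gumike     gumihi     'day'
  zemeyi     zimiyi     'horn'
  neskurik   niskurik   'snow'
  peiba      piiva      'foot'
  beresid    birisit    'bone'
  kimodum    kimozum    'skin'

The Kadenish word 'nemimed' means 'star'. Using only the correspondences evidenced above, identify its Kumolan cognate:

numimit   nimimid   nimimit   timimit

nimimit

zemeyi ~ zimiyi — Kadenish e corresponds to Kumolan i after a consonant, before a nasal.
zemeyi ~ zimiyi, neskurik ~ niskurik — Kadenish e corresponds to Kumolan i after a consonant, before a consonant other than r, m, n, p, b, f, v.
beresid ~ birisit — Kadenish d corresponds to Kumolan t word-finally.
Applying these to Kadenish 'nemimed':
  nemimed → nimimed   (e→i after a consonant, before a nasal)
  nimimed → nimimid   (e→i after a consonant, before a consonant other than r, m, n, p, b, f, v)
  nimimid → nimimit   (d→t word-finally)
So the Kumolan cognate is 'nimimit'.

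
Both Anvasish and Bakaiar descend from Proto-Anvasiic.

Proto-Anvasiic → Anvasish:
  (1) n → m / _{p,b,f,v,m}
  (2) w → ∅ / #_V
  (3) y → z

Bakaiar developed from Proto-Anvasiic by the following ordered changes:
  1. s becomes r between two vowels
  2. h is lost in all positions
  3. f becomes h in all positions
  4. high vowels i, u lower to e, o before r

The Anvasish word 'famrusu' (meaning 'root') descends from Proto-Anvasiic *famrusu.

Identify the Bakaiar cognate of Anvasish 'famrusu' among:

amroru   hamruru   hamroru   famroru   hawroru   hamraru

hamroru

Bakaiar: *famrusu
  famrusu → famruru   [rhotacism]
  famruru (rule 2 does not apply)
  famruru → hamruru   [unconditioned shift]
  hamruru → hamroru   [pre-rhotic lowering]
  giving Bakaiar hamroru.
Only 'hamroru' matches the regular Bakaiar development of *famrusu.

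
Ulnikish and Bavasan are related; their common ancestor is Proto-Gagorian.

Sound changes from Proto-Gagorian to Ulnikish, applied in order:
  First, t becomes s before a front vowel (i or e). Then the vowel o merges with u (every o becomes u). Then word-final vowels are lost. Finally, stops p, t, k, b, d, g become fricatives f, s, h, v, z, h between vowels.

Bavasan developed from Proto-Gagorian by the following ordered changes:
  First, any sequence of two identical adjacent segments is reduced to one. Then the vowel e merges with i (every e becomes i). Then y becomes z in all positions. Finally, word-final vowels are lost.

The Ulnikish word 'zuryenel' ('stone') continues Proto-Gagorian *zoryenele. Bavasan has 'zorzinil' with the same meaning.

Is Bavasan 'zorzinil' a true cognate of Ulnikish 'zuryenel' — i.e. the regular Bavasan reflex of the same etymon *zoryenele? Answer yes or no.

yes

Derive the expected Bavasan reflex of *zoryenele:
Bavasan: *zoryenele > zoryinili > zorzinili > zorzinil  (by vowel merger, unconditioned shift, apocope)
Bavasan 'zorzinil' matches the regular reflex exactly, so the pair is cognate.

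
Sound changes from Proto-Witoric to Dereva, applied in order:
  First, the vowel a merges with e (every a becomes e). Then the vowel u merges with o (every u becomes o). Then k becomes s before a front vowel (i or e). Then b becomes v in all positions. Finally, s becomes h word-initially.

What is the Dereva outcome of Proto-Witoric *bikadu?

Dereva: start from *bikadu.
  rule 1 (vowel merger): bikadu → bikedu
  rule 2 (vowel merger): bikedu → bikedo
  rule 3 (palatalisation): bikedo → bisedo
  rule 4 (unconditioned shift): bisedo → visedo
  rule 5: no change — visedo
  ⇒ Dereva visedo

visedo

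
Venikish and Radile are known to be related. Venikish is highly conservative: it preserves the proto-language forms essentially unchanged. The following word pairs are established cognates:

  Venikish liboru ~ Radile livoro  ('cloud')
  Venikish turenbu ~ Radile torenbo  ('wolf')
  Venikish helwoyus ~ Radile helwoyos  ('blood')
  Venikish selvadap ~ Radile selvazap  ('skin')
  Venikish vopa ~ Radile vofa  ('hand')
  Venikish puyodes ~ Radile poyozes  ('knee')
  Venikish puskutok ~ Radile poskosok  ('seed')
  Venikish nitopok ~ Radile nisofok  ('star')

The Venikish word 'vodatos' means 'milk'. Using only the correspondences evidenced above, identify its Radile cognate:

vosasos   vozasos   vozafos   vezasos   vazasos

selvadap ~ selvazap — Venikish d corresponds to Radile z between vowels (before a back vowel).
puskutok ~ poskosok, nitopok ~ nisofok — Venikish t corresponds to Radile s between vowels (before a back vowel).
Applying these to Venikish 'vodatos':
  vodatos → vozatos   (d→z between vowels (before a back vowel))
  vozatos → vozasos   (t→s between vowels (before a back vowel))
So the Radile cognate is 'vozasos'.

vozasos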